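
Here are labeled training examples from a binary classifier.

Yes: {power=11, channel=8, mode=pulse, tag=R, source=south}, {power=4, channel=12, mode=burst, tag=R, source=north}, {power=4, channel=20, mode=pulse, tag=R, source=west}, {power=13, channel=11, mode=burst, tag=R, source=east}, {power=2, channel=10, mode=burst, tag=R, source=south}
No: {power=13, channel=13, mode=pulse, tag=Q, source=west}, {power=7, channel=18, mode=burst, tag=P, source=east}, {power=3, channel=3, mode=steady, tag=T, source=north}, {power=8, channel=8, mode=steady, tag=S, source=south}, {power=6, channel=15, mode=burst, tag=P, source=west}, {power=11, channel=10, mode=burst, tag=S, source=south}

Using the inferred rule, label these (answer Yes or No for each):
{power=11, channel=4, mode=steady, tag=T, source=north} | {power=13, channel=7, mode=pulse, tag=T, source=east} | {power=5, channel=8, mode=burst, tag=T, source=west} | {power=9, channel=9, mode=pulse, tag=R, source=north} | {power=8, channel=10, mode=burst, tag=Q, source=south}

No, No, No, Yes, No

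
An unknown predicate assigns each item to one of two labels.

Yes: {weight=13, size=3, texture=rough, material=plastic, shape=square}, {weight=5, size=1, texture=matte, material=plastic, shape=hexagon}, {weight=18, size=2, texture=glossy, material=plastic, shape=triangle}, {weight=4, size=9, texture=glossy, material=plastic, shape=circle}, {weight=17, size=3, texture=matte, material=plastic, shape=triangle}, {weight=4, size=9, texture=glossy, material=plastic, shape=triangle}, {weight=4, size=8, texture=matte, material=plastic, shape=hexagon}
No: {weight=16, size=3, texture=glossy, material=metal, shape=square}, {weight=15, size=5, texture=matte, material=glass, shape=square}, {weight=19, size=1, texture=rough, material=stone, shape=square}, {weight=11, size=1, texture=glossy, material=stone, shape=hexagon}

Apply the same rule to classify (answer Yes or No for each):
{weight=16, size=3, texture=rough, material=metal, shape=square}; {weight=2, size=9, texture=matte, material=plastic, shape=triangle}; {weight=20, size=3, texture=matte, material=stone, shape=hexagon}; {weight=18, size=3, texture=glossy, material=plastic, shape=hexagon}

No, Yes, No, Yes

The distinguishing property — material is plastic — holds for all the 'Yes' cases and none of the 'No' cases.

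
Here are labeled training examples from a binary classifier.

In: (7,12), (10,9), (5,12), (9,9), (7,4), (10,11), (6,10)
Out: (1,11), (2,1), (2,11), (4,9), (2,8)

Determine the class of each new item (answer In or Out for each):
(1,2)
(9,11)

Every 'In' example satisfies: first ≥ 5. None of the 'Out' examples do.
(1,2) — first 1, hence Out. (9,11) — first 9, hence In.

Out, In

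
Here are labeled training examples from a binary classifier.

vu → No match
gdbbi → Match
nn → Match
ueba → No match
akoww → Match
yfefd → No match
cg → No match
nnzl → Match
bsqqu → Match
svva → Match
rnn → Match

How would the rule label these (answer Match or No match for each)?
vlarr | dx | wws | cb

Match, No match, Match, No match

Rule: has a double letter. This holds for each 'Match' example and fails for each 'No match' one.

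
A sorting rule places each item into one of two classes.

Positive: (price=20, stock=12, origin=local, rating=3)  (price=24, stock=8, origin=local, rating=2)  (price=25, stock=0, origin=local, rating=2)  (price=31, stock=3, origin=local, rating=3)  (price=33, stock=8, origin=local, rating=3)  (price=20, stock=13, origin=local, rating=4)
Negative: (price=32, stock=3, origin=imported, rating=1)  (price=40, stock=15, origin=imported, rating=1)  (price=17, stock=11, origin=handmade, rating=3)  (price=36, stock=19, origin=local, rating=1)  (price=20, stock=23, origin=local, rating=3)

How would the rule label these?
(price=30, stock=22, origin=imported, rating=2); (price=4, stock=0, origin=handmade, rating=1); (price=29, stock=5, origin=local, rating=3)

The distinguishing property — origin is local AND stock ≤ 13 — holds for all the 'Positive' cases and none of the 'Negative' cases.
(price=30, stock=22, origin=imported, rating=2) — origin is imported, stock = 22, hence Negative.
(price=4, stock=0, origin=handmade, rating=1) — origin is handmade, stock = 0, hence Negative.
(price=29, stock=5, origin=local, rating=3) — origin is local, stock = 5, hence Positive.

Negative, Negative, Positive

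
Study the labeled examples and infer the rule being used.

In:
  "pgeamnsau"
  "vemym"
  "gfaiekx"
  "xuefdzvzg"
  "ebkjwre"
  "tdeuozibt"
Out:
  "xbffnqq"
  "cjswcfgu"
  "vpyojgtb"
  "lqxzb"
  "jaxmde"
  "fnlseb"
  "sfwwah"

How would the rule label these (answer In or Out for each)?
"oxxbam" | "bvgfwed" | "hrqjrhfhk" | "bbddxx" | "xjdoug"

The classifier is using: odd length AND contains 'e'.
"oxxbam": length 6, no 'e' — fails this test, so Out.
"bvgfwed": length 7, has 'e' — qualifies, so In.
"hrqjrhfhk": length 9, no 'e' — fails this test, so Out.
"bbddxx": length 6, no 'e' — fails this test, so Out.
"xjdoug": length 6, no 'e' — fails this test, so Out.

Out, In, Out, Out, Out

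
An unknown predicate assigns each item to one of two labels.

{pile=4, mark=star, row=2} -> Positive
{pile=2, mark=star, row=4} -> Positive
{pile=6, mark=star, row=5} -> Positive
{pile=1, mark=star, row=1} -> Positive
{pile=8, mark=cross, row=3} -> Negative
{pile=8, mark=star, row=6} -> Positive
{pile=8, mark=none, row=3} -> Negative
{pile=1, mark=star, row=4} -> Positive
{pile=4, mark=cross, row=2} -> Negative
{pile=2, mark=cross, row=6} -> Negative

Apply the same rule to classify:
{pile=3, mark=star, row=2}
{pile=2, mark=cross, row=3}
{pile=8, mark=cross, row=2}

Comparing the two groups points to one rule — mark is star.
Positive: {pile=3, mark=star, row=2}, since mark is star. Negative: {pile=2, mark=cross, row=3}, since mark is cross. Negative: {pile=8, mark=cross, row=2}, since mark is cross.

Positive, Negative, Negative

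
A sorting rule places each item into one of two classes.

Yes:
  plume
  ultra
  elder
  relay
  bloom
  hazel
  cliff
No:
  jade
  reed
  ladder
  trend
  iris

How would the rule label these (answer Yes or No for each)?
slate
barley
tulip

The classifier is using: odd length AND contains 'l'.

Yes, No, Yes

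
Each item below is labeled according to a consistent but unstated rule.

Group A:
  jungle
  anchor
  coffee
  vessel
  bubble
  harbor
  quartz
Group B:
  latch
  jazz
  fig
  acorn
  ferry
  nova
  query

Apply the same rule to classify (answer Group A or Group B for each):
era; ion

A rule that fits every label: length 6 — true of each 'Group A' example, false of each 'Group B' one.
era → length 3 → Group B. ion → length 3 → Group B.

Group B, Group B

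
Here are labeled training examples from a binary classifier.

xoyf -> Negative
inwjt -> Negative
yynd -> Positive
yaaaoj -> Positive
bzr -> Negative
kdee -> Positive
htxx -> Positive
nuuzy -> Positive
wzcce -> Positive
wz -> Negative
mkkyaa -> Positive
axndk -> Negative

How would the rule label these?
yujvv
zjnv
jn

Every 'Positive' example satisfies: has a double letter. None of the 'Negative' examples do.

Positive, Negative, Negative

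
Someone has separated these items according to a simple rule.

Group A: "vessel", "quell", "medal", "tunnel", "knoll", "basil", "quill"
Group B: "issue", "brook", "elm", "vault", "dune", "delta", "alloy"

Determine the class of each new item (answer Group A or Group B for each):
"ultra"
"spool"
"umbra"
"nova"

Group B, Group A, Group B, Group B

A rule that fits every label: ends with 'l' — true of each 'Group A' example, false of each 'Group B' one.
"ultra" — ends with 'a', hence Group B.
"spool" — ends with 'l', hence Group A.
"umbra" — ends with 'a', hence Group B.
"nova" — ends with 'a', hence Group B.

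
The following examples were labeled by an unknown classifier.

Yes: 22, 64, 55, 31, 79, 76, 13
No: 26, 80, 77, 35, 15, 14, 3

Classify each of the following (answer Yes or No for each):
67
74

Yes, No

The common property of the 'Yes' items is: ≡ 1 (mod 3). No 'No' item has it.
67 — 67 mod 3 = 1, hence Yes. 74 — 74 mod 3 = 2, hence No.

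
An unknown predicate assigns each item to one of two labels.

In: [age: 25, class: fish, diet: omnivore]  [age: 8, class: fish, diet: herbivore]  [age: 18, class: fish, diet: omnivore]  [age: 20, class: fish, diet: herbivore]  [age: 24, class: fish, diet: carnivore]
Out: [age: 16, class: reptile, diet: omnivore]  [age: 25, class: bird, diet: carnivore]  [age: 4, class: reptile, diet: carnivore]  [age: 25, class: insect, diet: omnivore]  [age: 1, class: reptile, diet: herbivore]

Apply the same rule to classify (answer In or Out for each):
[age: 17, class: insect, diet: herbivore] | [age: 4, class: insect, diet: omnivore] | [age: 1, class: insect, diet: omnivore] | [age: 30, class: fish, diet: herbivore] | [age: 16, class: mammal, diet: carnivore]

Out, Out, Out, In, Out

Comparing the two groups points to one rule — class is fish.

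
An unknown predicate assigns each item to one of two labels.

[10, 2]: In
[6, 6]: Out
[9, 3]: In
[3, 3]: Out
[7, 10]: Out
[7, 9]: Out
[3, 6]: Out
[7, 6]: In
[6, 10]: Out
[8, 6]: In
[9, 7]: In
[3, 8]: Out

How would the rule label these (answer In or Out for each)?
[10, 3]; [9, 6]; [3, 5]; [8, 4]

In, In, Out, In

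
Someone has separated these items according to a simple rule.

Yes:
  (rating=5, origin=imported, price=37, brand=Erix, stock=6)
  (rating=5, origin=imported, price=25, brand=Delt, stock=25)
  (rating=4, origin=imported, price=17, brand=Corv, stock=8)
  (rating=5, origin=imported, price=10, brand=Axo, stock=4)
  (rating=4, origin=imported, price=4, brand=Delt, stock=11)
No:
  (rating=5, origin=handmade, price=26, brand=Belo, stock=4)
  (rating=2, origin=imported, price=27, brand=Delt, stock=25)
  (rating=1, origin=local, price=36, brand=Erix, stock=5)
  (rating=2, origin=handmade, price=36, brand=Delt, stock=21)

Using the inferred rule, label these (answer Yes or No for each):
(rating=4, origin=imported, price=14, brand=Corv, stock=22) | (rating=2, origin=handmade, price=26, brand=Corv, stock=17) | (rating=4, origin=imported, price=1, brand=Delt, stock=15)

Yes, No, Yes

Every 'Yes' example satisfies: origin is imported AND rating ≥ 4. None of the 'No' examples do.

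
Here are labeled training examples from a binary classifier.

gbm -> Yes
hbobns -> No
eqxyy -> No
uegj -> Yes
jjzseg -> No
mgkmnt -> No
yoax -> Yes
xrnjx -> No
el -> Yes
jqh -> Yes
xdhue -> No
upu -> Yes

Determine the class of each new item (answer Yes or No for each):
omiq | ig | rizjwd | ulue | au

Yes, Yes, No, Yes, Yes

The simplest hypothesis consistent with all the labels is: length ≤ 4.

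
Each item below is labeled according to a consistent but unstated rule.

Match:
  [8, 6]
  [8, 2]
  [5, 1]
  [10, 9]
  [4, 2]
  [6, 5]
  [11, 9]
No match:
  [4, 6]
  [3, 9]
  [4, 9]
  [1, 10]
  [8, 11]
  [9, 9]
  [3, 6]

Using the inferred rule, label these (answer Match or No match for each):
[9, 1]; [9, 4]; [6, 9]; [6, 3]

Checking candidate rules against both groups, what survives is: first > second.
[9, 1] → 9 > 1 → Match. [9, 4] → 9 > 4 → Match. [6, 9] → 6 < 9 → No match. [6, 3] → 6 > 3 → Match.

Match, Match, No match, Match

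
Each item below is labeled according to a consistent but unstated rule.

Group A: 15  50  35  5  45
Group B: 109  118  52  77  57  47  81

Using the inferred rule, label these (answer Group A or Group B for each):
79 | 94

'Group A' ⟺ multiple of 5.
79 → 79 = 5·15 + 4 → Group B.
94 → 94 = 5·18 + 4 → Group B.

Group B, Group B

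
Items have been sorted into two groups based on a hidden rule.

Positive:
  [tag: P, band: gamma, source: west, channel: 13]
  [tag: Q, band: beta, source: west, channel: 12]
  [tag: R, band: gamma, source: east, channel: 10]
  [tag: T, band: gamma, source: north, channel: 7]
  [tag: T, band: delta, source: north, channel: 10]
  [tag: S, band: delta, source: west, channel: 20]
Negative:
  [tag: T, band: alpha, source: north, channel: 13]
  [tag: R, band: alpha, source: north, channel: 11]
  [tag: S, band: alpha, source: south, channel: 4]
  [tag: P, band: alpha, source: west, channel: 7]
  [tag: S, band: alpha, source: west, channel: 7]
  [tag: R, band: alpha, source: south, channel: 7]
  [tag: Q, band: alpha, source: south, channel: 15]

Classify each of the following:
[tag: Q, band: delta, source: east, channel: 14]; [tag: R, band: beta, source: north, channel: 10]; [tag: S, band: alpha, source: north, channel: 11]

Positive, Positive, Negative

Rule: band is not alpha. This holds for each 'Positive' example and fails for each 'Negative' one.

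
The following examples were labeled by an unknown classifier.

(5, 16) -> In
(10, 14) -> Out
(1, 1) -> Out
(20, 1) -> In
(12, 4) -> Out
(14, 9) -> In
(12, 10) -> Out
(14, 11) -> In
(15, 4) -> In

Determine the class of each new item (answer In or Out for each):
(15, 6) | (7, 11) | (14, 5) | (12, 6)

In, Out, In, Out

The simplest hypothesis consistent with all the labels is: sum is odd.
(15, 6): 15+6 = 21 — meets the rule, so In.
(7, 11): 7+11 = 18 — doesn't qualify, so Out.
(14, 5): 14+5 = 19 — meets the rule, so In.
(12, 6): 12+6 = 18 — doesn't qualify, so Out.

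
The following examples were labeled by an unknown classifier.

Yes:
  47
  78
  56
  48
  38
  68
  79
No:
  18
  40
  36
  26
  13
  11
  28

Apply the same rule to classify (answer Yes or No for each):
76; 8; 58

Yes, No, Yes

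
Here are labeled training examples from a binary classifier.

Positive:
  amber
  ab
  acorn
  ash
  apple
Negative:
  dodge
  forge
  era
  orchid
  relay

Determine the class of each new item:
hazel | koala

Negative, Negative

A rule that fits every label: starts with 'a' — true of each 'Positive' example, false of each 'Negative' one.
Negative: hazel, since starts with 'h'.
Negative: koala, since starts with 'k'.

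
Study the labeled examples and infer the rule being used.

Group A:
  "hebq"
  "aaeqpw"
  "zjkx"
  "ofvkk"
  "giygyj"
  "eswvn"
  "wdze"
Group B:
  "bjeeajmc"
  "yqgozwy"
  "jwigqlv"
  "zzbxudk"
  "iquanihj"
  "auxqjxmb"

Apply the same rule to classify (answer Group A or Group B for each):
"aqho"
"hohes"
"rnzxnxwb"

Group A, Group A, Group B

The distinguishing property — length ≤ 6 — holds for all the 'Group A' cases and none of the 'Group B' cases.
"aqho" → length 4 → Group A. "hohes" → length 5 → Group A. "rnzxnxwb" → length 8 → Group B.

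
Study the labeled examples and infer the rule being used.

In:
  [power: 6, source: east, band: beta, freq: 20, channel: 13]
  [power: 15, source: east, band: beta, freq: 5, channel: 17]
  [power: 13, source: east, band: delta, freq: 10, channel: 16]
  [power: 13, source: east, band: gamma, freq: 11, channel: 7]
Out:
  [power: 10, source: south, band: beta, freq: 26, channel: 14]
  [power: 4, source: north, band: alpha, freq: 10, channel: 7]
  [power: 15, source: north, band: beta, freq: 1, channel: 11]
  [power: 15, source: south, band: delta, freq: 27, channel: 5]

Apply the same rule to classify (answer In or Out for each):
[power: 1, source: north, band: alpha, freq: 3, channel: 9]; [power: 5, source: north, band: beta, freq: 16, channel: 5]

Rule: source is east. This holds for each 'In' example and fails for each 'Out' one.
[power: 1, source: north, band: alpha, freq: 3, channel: 9]: Out (source is north). [power: 5, source: north, band: beta, freq: 16, channel: 5]: Out (source is north).

Out, Out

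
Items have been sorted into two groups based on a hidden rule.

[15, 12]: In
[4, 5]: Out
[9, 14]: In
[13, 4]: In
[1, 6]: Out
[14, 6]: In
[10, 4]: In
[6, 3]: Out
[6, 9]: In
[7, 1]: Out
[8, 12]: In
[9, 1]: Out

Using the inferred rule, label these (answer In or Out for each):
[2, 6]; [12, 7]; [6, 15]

All 'In' examples share one property — sum ≥ 14 — and every 'Out' example lacks it.
[2, 6]: Out (2+6 = 8). [12, 7]: In (12+7 = 19). [6, 15]: In (6+15 = 21).

Out, In, In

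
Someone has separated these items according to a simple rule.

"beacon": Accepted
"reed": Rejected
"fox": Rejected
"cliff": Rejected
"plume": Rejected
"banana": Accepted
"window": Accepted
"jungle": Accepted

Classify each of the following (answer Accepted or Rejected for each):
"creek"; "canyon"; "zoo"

'Accepted' ⟺ contains 'n'.

Rejected, Accepted, Rejected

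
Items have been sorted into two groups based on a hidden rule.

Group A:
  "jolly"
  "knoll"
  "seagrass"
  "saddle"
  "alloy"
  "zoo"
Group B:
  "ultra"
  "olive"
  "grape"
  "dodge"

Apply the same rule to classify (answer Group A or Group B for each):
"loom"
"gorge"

The simplest hypothesis consistent with all the labels is: has a double letter.
"loom": 'oo' doubled — satisfies this, so Group A.
"gorge": no doubled letter — fails the rule, so Group B.

Group A, Group B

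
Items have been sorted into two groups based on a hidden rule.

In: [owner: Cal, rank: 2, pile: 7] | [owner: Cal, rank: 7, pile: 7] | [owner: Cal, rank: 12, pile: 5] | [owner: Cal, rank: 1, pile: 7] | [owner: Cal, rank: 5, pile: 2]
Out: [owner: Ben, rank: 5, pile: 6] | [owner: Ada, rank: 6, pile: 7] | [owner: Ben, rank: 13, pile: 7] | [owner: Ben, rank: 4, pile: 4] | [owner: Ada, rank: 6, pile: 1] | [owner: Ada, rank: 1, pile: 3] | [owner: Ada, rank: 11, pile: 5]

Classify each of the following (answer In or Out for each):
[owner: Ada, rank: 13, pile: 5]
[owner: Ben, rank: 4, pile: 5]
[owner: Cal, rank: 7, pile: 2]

The simplest hypothesis consistent with all the labels is: owner is Cal.
[owner: Ada, rank: 13, pile: 5]: owner is Ada — fails this test, so Out. [owner: Ben, rank: 4, pile: 5]: owner is Ben — fails this test, so Out. [owner: Cal, rank: 7, pile: 2]: owner is Cal — matches, so In.

Out, Out, In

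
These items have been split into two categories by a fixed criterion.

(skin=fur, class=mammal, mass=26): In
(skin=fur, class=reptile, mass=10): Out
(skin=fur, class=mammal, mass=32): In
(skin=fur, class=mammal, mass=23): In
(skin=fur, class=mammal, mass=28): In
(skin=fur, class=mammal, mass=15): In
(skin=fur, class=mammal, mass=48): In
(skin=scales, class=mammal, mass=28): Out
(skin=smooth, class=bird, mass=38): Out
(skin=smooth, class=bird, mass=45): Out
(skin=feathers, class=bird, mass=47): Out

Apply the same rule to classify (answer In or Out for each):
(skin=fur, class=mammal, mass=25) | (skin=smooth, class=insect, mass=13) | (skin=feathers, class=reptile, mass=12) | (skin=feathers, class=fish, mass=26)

In, Out, Out, Out

'In' ⟺ class is mammal AND skin is fur.
(skin=fur, class=mammal, mass=25) → class is mammal, skin is fur → In. (skin=smooth, class=insect, mass=13) → class is insect, skin is smooth → Out. (skin=feathers, class=reptile, mass=12) → class is reptile, skin is feathers → Out. (skin=feathers, class=fish, mass=26) → class is fish, skin is feathers → Out.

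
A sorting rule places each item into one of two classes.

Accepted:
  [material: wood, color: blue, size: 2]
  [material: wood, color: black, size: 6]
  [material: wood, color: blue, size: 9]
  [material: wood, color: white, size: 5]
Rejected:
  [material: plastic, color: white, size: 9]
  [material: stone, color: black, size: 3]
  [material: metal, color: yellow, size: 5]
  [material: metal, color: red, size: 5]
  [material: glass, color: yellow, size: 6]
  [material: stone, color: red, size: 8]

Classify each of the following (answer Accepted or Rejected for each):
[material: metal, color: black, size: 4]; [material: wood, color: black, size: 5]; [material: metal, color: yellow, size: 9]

The common property of the 'Accepted' items is: material is wood. No 'Rejected' item has it.

Rejected, Accepted, Rejected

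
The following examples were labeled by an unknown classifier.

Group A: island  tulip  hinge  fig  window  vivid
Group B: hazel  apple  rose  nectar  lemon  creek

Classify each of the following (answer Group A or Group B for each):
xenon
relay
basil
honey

Rule: contains 'i'. This holds for each 'Group A' example and fails for each 'Group B' one.
xenon: no 'i' — fails this test, so Group B.
relay: no 'i' — fails this test, so Group B.
basil: has 'i' — checks out, so Group A.
honey: no 'i' — fails this test, so Group B.

Group B, Group B, Group A, Group B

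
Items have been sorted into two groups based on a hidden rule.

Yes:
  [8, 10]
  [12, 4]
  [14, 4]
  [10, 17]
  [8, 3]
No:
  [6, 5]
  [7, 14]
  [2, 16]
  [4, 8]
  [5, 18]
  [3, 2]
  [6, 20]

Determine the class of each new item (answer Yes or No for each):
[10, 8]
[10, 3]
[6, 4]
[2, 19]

The common property of the 'Yes' items is: first ≥ 8. No 'No' item has it.
[10, 8]: first 10 — matches, so Yes.
[10, 3]: first 10 — matches, so Yes.
[6, 4]: first 6 — doesn't qualify, so No.
[2, 19]: first 2 — doesn't qualify, so No.

Yes, Yes, No, No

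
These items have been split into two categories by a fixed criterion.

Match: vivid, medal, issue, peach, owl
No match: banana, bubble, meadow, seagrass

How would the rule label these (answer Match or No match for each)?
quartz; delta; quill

No match, Match, Match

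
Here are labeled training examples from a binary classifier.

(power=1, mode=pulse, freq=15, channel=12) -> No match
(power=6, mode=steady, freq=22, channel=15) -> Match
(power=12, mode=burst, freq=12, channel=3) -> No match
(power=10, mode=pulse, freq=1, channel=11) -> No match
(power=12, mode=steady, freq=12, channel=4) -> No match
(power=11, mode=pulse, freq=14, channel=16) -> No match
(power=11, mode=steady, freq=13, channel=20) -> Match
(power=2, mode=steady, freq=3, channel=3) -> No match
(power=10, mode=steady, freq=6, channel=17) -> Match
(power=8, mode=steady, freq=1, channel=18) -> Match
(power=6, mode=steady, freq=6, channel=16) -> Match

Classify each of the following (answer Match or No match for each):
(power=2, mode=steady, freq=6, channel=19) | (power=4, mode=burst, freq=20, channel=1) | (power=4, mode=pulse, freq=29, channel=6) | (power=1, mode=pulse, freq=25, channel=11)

Match, No match, No match, No match

Rule: mode is steady AND channel ≥ 11. This holds for each 'Match' example and fails for each 'No match' one.
(power=2, mode=steady, freq=6, channel=19): mode is steady, channel = 19 — meets the rule, so Match. (power=4, mode=burst, freq=20, channel=1): mode is burst, channel = 1 — fails this test, so No match. (power=4, mode=pulse, freq=29, channel=6): mode is pulse, channel = 6 — fails this test, so No match. (power=1, mode=pulse, freq=25, channel=11): mode is pulse, channel = 11 — fails this test, so No match.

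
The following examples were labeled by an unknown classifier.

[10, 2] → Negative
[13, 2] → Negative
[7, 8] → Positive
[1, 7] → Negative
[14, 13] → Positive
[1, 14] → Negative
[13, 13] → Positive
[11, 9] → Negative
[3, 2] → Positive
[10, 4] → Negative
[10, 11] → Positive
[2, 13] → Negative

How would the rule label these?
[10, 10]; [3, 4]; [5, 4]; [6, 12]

The classifier is using: |first − second| ≤ 1.
[10, 10]: |10−10| = 0, checks out → Positive. [3, 4]: |3−4| = 1, checks out → Positive. [5, 4]: |5−4| = 1, checks out → Positive. [6, 12]: |6−12| = 6, does not pass → Negative.

Positive, Positive, Positive, Negative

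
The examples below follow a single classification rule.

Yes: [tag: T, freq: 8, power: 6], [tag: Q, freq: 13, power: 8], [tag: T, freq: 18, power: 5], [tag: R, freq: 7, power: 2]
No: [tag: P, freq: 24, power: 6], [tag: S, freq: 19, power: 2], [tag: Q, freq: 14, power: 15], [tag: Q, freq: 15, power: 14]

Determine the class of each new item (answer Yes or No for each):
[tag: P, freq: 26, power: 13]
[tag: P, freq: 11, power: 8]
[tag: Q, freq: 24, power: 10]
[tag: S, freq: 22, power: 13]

No, Yes, No, No

The classifier is using: tag is T OR freq ≤ 13.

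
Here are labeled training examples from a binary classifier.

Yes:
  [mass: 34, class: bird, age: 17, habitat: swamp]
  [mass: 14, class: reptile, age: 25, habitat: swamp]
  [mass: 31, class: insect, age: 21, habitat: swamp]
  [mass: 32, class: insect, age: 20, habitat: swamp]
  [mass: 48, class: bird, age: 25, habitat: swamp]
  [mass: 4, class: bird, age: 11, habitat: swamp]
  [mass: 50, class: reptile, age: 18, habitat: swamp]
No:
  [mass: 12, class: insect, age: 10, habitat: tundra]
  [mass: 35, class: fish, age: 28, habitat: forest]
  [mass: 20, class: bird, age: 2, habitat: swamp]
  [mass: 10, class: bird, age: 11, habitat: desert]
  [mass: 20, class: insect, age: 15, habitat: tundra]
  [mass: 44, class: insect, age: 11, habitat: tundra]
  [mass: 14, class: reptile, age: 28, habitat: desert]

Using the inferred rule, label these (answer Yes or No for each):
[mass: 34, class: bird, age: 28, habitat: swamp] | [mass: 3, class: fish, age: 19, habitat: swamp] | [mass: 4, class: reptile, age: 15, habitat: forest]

Yes, Yes, No

The common property of the 'Yes' items is: habitat is swamp AND age ≥ 10. No 'No' item has it.
[mass: 34, class: bird, age: 28, habitat: swamp]: Yes (habitat is swamp, age = 28).
[mass: 3, class: fish, age: 19, habitat: swamp]: Yes (habitat is swamp, age = 19).
[mass: 4, class: reptile, age: 15, habitat: forest]: No (habitat is forest, age = 15).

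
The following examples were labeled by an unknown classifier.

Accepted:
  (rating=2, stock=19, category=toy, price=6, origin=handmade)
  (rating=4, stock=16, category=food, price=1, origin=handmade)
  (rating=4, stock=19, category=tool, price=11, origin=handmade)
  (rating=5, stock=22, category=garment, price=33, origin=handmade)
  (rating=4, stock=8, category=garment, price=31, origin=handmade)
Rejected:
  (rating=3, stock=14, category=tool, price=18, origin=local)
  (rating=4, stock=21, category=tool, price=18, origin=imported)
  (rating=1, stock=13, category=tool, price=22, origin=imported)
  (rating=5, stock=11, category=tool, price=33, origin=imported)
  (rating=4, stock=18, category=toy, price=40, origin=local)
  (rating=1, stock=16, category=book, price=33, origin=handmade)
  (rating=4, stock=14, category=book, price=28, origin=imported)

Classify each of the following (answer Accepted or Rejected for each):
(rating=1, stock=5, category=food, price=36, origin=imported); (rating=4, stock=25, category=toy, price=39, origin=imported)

'Accepted' ⟺ origin is handmade AND rating ≥ 2.

Rejected, Rejected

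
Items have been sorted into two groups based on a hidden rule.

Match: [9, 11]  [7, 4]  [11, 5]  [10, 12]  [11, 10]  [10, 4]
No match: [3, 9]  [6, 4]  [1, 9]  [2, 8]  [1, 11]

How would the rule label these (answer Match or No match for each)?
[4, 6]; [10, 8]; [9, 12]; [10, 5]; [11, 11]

No match, Match, Match, Match, Match

Every 'Match' example satisfies: first ≥ 7. None of the 'No match' examples do.
[4, 6]: first 4, doesn't qualify → No match. [10, 8]: first 10, checks out → Match. [9, 12]: first 9, checks out → Match. [10, 5]: first 10, checks out → Match. [11, 11]: first 11, checks out → Match.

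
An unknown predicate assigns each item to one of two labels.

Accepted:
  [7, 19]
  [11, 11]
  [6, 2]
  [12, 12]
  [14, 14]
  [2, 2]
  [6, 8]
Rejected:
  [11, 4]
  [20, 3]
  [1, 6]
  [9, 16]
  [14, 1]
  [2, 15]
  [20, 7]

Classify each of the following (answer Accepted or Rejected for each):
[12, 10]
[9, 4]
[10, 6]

Accepted, Rejected, Accepted

The classifier is using: sum is even.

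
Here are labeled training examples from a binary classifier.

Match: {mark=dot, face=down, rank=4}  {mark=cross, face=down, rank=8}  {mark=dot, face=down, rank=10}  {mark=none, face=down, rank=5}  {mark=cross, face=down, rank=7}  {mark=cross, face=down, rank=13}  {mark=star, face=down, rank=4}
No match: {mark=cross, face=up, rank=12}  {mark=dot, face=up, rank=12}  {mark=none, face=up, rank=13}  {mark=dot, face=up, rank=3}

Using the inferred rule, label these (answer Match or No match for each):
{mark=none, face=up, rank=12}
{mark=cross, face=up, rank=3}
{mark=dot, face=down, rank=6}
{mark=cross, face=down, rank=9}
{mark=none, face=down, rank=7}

Looking at the examples, the only property every 'Match' case has and every 'No match' case lacks is: face is down.
No match: {mark=none, face=up, rank=12}, since face is up. No match: {mark=cross, face=up, rank=3}, since face is up. Match: {mark=dot, face=down, rank=6}, since face is down. Match: {mark=cross, face=down, rank=9}, since face is down. Match: {mark=none, face=down, rank=7}, since face is down.

No match, No match, Match, Match, Match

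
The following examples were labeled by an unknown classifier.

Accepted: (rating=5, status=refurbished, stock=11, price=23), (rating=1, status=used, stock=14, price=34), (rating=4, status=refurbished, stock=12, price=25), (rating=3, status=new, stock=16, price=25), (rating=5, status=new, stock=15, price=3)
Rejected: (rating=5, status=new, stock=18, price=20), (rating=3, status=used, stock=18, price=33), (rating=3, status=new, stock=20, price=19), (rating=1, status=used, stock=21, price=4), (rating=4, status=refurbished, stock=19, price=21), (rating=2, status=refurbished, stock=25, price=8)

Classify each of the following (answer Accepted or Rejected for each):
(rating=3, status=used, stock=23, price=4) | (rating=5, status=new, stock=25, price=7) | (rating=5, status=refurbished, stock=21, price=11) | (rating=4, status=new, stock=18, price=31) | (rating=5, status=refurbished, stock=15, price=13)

Rejected, Rejected, Rejected, Rejected, Accepted

Every 'Accepted' example satisfies: stock ≤ 16. None of the 'Rejected' examples do.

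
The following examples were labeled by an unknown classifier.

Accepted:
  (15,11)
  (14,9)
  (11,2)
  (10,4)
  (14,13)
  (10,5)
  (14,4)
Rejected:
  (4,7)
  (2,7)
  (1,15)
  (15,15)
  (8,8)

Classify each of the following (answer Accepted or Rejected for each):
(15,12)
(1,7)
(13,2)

The common property of the 'Accepted' items is: first > second. No 'Rejected' item has it.
(15,12): Accepted (15 > 12).
(1,7): Rejected (1 < 7).
(13,2): Accepted (13 > 2).

Accepted, Rejected, Accepted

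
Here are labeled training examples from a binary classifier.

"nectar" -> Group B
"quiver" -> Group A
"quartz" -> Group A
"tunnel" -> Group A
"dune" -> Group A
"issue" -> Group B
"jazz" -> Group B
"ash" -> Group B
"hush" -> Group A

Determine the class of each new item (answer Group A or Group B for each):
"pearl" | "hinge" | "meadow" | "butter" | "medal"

Group B, Group B, Group B, Group A, Group B

The rule appears to be: even length AND contains 'u'.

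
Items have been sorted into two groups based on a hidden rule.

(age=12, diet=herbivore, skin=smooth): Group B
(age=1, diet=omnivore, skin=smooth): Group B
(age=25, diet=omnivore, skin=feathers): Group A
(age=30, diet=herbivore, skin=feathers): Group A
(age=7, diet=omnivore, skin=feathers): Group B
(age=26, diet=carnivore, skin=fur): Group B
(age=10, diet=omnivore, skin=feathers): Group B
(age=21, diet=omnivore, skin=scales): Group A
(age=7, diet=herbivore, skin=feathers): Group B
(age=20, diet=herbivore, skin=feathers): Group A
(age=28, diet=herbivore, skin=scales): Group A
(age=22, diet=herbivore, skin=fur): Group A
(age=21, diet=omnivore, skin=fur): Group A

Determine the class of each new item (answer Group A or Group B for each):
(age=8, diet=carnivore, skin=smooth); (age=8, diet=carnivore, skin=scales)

A rule that fits every label: age ≥ 20 AND age ≠ 26 — true of each 'Group A' example, false of each 'Group B' one.
(age=8, diet=carnivore, skin=smooth): age = 8, does not satisfy this → Group B. (age=8, diet=carnivore, skin=scales): age = 8, does not satisfy this → Group B.

Group B, Group B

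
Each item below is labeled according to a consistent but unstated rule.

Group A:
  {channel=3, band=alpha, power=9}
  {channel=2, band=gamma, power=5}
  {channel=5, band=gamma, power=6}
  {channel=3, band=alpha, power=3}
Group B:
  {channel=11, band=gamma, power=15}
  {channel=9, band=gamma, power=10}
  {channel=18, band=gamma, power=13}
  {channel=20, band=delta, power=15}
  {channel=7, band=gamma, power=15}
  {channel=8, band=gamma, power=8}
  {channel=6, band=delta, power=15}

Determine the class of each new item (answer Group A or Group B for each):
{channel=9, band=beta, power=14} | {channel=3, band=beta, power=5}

'Group A' ⟺ channel ≤ 5.

Group B, Group A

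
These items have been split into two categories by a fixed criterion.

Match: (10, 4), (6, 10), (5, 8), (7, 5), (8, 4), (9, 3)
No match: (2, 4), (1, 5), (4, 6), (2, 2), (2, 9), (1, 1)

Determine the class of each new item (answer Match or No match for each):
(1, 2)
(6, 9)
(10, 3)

No match, Match, Match

'Match' ⟺ sum ≥ 12.
No match: (1, 2), since 1+2 = 3.
Match: (6, 9), since 6+9 = 15.
Match: (10, 3), since 10+3 = 13.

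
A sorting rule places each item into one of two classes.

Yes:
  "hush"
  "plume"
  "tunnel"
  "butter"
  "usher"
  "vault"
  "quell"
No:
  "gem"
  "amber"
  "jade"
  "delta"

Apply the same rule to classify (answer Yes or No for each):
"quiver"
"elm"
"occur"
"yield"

A rule that fits every label: contains 'u' — true of each 'Yes' example, false of each 'No' one.

Yes, No, Yes, No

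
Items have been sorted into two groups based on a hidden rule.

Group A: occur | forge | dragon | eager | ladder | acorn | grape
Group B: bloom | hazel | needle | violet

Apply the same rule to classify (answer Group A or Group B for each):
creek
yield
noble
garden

Comparing the two groups points to one rule — contains 'r'.
creek: Group A (has 'r'). yield: Group B (no 'r'). noble: Group B (no 'r'). garden: Group A (has 'r').

Group A, Group B, Group B, Group A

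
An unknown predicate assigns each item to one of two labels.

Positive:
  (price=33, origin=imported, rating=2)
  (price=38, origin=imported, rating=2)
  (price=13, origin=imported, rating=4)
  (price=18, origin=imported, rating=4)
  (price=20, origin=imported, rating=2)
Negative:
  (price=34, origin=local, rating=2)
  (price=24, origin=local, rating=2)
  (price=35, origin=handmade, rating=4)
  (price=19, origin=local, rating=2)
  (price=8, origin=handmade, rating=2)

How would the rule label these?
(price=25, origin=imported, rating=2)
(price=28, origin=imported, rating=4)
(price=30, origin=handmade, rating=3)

Positive, Positive, Negative

The classifier is using: origin is imported.
(price=25, origin=imported, rating=2): Positive (origin is imported).
(price=28, origin=imported, rating=4): Positive (origin is imported).
(price=30, origin=handmade, rating=3): Negative (origin is handmade).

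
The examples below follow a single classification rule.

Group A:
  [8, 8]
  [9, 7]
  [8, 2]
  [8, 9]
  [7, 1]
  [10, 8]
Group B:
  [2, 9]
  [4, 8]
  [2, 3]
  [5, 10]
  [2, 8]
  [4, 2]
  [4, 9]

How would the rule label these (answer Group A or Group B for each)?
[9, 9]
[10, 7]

The common property of the 'Group A' items is: first ≥ 7. No 'Group B' item has it.
[9, 9] — first 9, hence Group A. [10, 7] — first 10, hence Group A.

Group A, Group A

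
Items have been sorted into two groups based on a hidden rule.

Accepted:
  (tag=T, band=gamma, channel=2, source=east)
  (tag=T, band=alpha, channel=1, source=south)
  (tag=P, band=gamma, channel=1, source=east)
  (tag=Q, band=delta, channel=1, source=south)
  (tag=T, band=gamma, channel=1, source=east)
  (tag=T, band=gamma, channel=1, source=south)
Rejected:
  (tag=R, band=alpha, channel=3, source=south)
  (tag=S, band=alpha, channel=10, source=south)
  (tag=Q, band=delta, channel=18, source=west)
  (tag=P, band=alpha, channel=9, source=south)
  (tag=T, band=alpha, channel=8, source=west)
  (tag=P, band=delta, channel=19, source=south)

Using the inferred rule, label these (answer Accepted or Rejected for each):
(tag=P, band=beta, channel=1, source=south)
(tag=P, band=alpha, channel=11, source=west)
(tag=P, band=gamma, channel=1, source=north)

Accepted, Rejected, Accepted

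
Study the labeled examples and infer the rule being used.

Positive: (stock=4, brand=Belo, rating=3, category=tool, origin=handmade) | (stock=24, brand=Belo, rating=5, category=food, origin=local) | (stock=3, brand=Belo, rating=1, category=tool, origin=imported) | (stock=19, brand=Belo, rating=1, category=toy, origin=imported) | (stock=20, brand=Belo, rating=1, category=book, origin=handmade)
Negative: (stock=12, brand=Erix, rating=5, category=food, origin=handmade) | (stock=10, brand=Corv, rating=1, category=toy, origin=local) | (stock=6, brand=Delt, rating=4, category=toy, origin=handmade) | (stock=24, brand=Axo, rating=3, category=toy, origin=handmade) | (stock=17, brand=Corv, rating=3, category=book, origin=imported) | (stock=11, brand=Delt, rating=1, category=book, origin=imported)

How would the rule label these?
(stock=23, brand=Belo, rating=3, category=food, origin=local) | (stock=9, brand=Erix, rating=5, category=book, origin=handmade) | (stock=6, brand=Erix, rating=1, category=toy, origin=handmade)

'Positive' ⟺ brand is Belo.
Positive: (stock=23, brand=Belo, rating=3, category=food, origin=local), since brand is Belo.
Negative: (stock=9, brand=Erix, rating=5, category=book, origin=handmade), since brand is Erix.
Negative: (stock=6, brand=Erix, rating=1, category=toy, origin=handmade), since brand is Erix.

Positive, Negative, Negative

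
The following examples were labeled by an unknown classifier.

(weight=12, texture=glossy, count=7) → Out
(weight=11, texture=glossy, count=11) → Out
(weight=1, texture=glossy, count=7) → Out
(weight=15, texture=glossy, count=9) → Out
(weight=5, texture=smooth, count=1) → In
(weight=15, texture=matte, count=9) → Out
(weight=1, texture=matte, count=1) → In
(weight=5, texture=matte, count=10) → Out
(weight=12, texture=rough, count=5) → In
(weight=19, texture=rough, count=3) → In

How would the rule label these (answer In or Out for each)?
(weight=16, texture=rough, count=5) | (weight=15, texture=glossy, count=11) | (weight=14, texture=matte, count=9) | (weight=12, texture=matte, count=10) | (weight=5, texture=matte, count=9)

In, Out, Out, Out, Out

The distinguishing property — count ≤ 5 — holds for all the 'In' cases and none of the 'Out' cases.
(weight=16, texture=rough, count=5) — count = 5, hence In. (weight=15, texture=glossy, count=11) — count = 11, hence Out. (weight=14, texture=matte, count=9) — count = 9, hence Out. (weight=12, texture=matte, count=10) — count = 10, hence Out. (weight=5, texture=matte, count=9) — count = 9, hence Out.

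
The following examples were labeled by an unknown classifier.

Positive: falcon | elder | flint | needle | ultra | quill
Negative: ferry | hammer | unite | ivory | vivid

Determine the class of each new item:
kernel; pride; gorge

Positive, Negative, Negative

Comparing the two groups points to one rule — contains 'l'.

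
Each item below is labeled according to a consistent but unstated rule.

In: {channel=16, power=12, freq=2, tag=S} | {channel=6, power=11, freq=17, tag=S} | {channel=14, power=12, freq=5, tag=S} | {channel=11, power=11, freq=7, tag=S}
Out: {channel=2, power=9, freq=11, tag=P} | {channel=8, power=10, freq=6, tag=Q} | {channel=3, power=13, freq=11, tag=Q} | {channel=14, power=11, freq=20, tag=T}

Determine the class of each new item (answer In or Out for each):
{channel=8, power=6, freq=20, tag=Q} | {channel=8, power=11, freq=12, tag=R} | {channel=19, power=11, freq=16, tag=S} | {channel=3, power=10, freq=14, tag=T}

Out, Out, In, Out

The pattern is that an item is 'In' exactly when: tag is S.
Out: {channel=8, power=6, freq=20, tag=Q}, since tag is Q. Out: {channel=8, power=11, freq=12, tag=R}, since tag is R. In: {channel=19, power=11, freq=16, tag=S}, since tag is S. Out: {channel=3, power=10, freq=14, tag=T}, since tag is T.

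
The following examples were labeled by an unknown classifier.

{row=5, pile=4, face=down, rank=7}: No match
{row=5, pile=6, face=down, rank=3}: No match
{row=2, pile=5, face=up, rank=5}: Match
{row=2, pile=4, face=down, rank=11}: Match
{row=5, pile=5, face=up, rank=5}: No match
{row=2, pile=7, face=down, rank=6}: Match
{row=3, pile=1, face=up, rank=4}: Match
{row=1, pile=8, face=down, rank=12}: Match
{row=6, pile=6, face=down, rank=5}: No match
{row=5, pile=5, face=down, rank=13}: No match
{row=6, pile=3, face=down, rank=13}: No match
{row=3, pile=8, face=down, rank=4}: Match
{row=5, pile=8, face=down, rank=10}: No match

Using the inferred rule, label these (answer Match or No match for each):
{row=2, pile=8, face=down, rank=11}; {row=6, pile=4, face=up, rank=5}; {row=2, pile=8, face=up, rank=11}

Match, No match, Match

The common property of the 'Match' items is: row ≤ 3. No 'No match' item has it.
{row=2, pile=8, face=down, rank=11}: Match (row = 2).
{row=6, pile=4, face=up, rank=5}: No match (row = 6).
{row=2, pile=8, face=up, rank=11}: Match (row = 2).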